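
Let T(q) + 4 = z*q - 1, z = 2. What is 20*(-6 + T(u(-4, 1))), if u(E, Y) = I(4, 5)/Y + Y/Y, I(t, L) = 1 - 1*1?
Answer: -180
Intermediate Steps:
I(t, L) = 0 (I(t, L) = 1 - 1 = 0)
u(E, Y) = 1 (u(E, Y) = 0/Y + Y/Y = 0 + 1 = 1)
T(q) = -5 + 2*q (T(q) = -4 + (2*q - 1) = -4 + (-1 + 2*q) = -5 + 2*q)
20*(-6 + T(u(-4, 1))) = 20*(-6 + (-5 + 2*1)) = 20*(-6 + (-5 + 2)) = 20*(-6 - 3) = 20*(-9) = -180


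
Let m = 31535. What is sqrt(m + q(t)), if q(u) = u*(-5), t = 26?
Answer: sqrt(31405) ≈ 177.21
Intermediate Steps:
q(u) = -5*u
sqrt(m + q(t)) = sqrt(31535 - 5*26) = sqrt(31535 - 130) = sqrt(31405)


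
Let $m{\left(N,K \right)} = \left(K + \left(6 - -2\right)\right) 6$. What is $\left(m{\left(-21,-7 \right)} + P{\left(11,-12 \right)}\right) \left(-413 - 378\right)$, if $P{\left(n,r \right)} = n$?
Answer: $-13447$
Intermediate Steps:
$m{\left(N,K \right)} = 48 + 6 K$ ($m{\left(N,K \right)} = \left(K + \left(6 + 2\right)\right) 6 = \left(K + 8\right) 6 = \left(8 + K\right) 6 = 48 + 6 K$)
$\left(m{\left(-21,-7 \right)} + P{\left(11,-12 \right)}\right) \left(-413 - 378\right) = \left(\left(48 + 6 \left(-7\right)\right) + 11\right) \left(-413 - 378\right) = \left(\left(48 - 42\right) + 11\right) \left(-791\right) = \left(6 + 11\right) \left(-791\right) = 17 \left(-791\right) = -13447$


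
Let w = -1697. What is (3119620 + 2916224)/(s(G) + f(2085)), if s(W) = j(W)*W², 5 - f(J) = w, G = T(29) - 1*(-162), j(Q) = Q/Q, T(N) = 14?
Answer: 3017922/16339 ≈ 184.71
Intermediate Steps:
j(Q) = 1
G = 176 (G = 14 - 1*(-162) = 14 + 162 = 176)
f(J) = 1702 (f(J) = 5 - 1*(-1697) = 5 + 1697 = 1702)
s(W) = W² (s(W) = 1*W² = W²)
(3119620 + 2916224)/(s(G) + f(2085)) = (3119620 + 2916224)/(176² + 1702) = 6035844/(30976 + 1702) = 6035844/32678 = 6035844*(1/32678) = 3017922/16339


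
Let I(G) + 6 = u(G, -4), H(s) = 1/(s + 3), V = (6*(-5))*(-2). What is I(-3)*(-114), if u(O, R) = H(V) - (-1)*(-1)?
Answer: 16720/21 ≈ 796.19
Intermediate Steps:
V = 60 (V = -30*(-2) = 60)
H(s) = 1/(3 + s)
u(O, R) = -62/63 (u(O, R) = 1/(3 + 60) - (-1)*(-1) = 1/63 - 1*1 = 1/63 - 1 = -62/63)
I(G) = -440/63 (I(G) = -6 - 62/63 = -440/63)
I(-3)*(-114) = -440/63*(-114) = 16720/21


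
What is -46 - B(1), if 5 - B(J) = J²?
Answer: -50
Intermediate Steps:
B(J) = 5 - J²
-46 - B(1) = -46 - (5 - 1*1²) = -46 - (5 - 1*1) = -46 - (5 - 1) = -46 - 1*4 = -46 - 4 = -50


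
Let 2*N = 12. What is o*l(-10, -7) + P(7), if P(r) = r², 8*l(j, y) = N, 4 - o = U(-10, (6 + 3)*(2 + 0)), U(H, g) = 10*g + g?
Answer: -193/2 ≈ -96.500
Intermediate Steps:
N = 6 (N = (½)*12 = 6)
U(H, g) = 11*g
o = -194 (o = 4 - 11*(6 + 3)*(2 + 0) = 4 - 11*9*2 = 4 - 11*18 = 4 - 1*198 = 4 - 198 = -194)
l(j, y) = ¾ (l(j, y) = (⅛)*6 = ¾)
o*l(-10, -7) + P(7) = -194*¾ + 7² = -291/2 + 49 = -193/2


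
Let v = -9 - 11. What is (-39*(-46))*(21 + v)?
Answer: 1794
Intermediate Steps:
v = -20
(-39*(-46))*(21 + v) = (-39*(-46))*(21 - 20) = 1794*1 = 1794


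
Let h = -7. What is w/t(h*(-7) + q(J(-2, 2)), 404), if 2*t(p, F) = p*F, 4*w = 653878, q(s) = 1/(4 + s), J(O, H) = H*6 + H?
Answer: 2942451/178366 ≈ 16.497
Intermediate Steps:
J(O, H) = 7*H (J(O, H) = 6*H + H = 7*H)
w = 326939/2 (w = (¼)*653878 = 326939/2 ≈ 1.6347e+5)
t(p, F) = F*p/2 (t(p, F) = (p*F)/2 = (F*p)/2 = F*p/2)
w/t(h*(-7) + q(J(-2, 2)), 404) = 326939/(2*(((½)*404*(-7*(-7) + 1/(4 + 7*2))))) = 326939/(2*(((½)*404*(49 + 1/(4 + 14))))) = 326939/(2*(((½)*404*(49 + 1/18)))) = 326939/(2*(((½)*404*(883/18)))) = 326939/(2*(89183/9)) = (326939/2)*(9/89183) = 2942451/178366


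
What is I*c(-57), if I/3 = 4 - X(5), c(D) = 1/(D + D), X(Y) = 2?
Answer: -1/19 ≈ -0.052632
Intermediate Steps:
c(D) = 1/(2*D)
I = 6 (I = 3*(4 - 1*2) = 3*(4 - 2) = 3*2 = 6)
I*c(-57) = 6*((½)/(-57)) = 6*((½)*(-1/57)) = 6*(-1/114) = -1/19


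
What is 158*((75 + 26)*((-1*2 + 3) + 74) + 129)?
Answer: 1217232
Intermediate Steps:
158*((75 + 26)*((-1*2 + 3) + 74) + 129) = 158*(101*((-2 + 3) + 74) + 129) = 158*(101*(1 + 74) + 129) = 158*(101*75 + 129) = 158*(7575 + 129) = 158*7704 = 1217232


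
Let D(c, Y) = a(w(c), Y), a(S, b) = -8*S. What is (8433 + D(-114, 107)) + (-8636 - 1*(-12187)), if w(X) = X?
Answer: 12896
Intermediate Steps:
D(c, Y) = -8*c
(8433 + D(-114, 107)) + (-8636 - 1*(-12187)) = (8433 - 8*(-114)) + (-8636 - 1*(-12187)) = (8433 + 912) + (-8636 + 12187) = 9345 + 3551 = 12896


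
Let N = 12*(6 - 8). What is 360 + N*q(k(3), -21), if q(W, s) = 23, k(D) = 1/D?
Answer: -192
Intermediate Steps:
N = -24 (N = 12*(-2) = -24)
360 + N*q(k(3), -21) = 360 - 24*23 = 360 - 552 = -192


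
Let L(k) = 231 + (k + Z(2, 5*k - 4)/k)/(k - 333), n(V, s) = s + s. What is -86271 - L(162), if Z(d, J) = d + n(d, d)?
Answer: -399375359/4617 ≈ -86501.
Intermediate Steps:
n(V, s) = 2*s
Z(d, J) = 3*d (Z(d, J) = d + 2*d = 3*d)
L(k) = 231 + (k + 6/k)/(-333 + k) (L(k) = 231 + (k + (3*2)/k)/(k - 333) = 231 + (k + 6/k)/(-333 + k))
-86271 - L(162) = -86271 - (6 - 76923*162 + 232*162²)/(162*(-333 + 162)) = -86271 - (6 - 12461526 + 232*26244)/(162*(-171)) = -86271 - (-1)*(6 - 12461526 + 6088608)/(162*171) = -86271 - (-1)*(-6372912)/(162*171) = -86271 - 1*1062152/4617 = -86271 - 1062152/4617 = -399375359/4617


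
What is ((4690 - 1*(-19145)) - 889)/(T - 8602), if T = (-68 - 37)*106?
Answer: -11473/9866 ≈ -1.1629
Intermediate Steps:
T = -11130 (T = -105*106 = -11130)
((4690 - 1*(-19145)) - 889)/(T - 8602) = ((4690 - 1*(-19145)) - 889)/(-11130 - 8602) = ((4690 + 19145) - 889)/(-19732) = (23835 - 889)*(-1/19732) = 22946*(-1/19732) = -11473/9866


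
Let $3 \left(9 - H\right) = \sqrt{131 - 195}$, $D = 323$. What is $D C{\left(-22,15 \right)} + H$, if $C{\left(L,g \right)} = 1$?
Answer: $332 - \frac{8 i}{3} \approx 332.0 - 2.6667 i$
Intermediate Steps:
$H = 9 - \frac{8 i}{3}$ ($H = 9 - \frac{\sqrt{131 - 195}}{3} = 9 - \frac{\sqrt{-64}}{3} = 9 - \frac{8 i}{3} \approx 9.0 - 2.6667 i$)
$D C{\left(-22,15 \right)} + H = 323 \cdot 1 + \left(9 - \frac{8 i}{3}\right) = 323 + \left(9 - \frac{8 i}{3}\right) = 332 - \frac{8 i}{3}$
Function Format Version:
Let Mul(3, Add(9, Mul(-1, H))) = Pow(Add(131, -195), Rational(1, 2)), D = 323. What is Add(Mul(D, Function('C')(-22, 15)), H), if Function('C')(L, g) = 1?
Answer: Add(332, Mul(Rational(-8, 3), I)) ≈ Add(332.00, Mul(-2.6667, I))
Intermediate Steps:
H = Add(9, Mul(Rational(-8, 3), I)) (H = Add(9, Mul(Rational(-1, 3), Pow(Add(131, -195), Rational(1, 2)))) = Add(9, Mul(Rational(-1, 3), Pow(-64, Rational(1, 2)))) = Add(9, Mul(Rational(-1, 3), Mul(8, I))) = Add(9, Mul(Rational(-8, 3), I)) ≈ Add(9.0000, Mul(-2.6667, I)))
Add(Mul(D, Function('C')(-22, 15)), H) = Add(Mul(323, 1), Add(9, Mul(Rational(-8, 3), I))) = Add(323, Add(9, Mul(Rational(-8, 3), I))) = Add(332, Mul(Rational(-8, 3), I))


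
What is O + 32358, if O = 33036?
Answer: 65394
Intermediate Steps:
O + 32358 = 33036 + 32358 = 65394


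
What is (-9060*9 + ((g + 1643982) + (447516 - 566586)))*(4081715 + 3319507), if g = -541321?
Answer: 6676279706322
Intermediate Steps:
(-9060*9 + ((g + 1643982) + (447516 - 566586)))*(4081715 + 3319507) = (-9060*9 + ((-541321 + 1643982) + (447516 - 566586)))*(4081715 + 3319507) = (-81540 + (1102661 - 119070))*7401222 = (-81540 + 983591)*7401222 = 902051*7401222 = 6676279706322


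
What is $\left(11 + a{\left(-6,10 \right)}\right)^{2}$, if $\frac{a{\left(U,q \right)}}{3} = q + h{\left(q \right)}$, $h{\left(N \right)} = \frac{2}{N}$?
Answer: $\frac{43264}{25} \approx 1730.6$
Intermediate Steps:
$a{\left(U,q \right)} = 3 q + \frac{6}{q}$ ($a{\left(U,q \right)} = 3 \left(q + \frac{2}{q}\right) = 3 q + \frac{6}{q}$)
$\left(11 + a{\left(-6,10 \right)}\right)^{2} = \left(11 + \left(3 \cdot 10 + \frac{6}{10}\right)\right)^{2} = \left(11 + \left(30 + 6 \cdot \frac{1}{10}\right)\right)^{2} = \left(11 + \left(30 + \frac{3}{5}\right)\right)^{2} = \left(11 + \frac{153}{5}\right)^{2} = \left(\frac{208}{5}\right)^{2} = \frac{43264}{25}$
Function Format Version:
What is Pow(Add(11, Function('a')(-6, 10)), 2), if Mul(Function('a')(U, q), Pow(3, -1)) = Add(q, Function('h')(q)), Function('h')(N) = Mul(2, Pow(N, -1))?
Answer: Rational(43264, 25) ≈ 1730.6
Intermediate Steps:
Function('a')(U, q) = Add(Mul(3, q), Mul(6, Pow(q, -1))) (Function('a')(U, q) = Mul(3, Add(q, Mul(2, Pow(q, -1)))) = Add(Mul(3, q), Mul(6, Pow(q, -1))))
Pow(Add(11, Function('a')(-6, 10)), 2) = Pow(Add(11, Add(Mul(3, 10), Mul(6, Pow(10, -1)))), 2) = Pow(Add(11, Add(30, Mul(6, Rational(1, 10)))), 2) = Pow(Add(11, Add(30, Rational(3, 5))), 2) = Pow(Add(11, Rational(153, 5)), 2) = Pow(Rational(208, 5), 2) = Rational(43264, 25)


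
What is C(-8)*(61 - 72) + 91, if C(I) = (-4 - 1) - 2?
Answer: 168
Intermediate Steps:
C(I) = -7 (C(I) = -5 - 2 = -7)
C(-8)*(61 - 72) + 91 = -7*(61 - 72) + 91 = -7*(-11) + 91 = 77 + 91 = 168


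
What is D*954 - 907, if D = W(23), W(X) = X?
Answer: 21035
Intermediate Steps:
D = 23
D*954 - 907 = 23*954 - 907 = 21942 - 907 = 21035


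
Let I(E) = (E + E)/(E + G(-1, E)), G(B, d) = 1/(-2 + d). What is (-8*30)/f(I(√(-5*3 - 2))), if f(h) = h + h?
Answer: 120*(-17*I - 8*√17)/(17*(√17 + 2*I)) ≈ -57.143 - 1.3859*I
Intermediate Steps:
I(E) = 2*E/(E + 1/(-2 + E)) (I(E) = (E + E)/(E + 1/(-2 + E)) = (2*E)/(E + 1/(-2 + E)) = 2*E/(E + 1/(-2 + E)))
f(h) = 2*h
(-8*30)/f(I(√(-5*3 - 2))) = (-8*30)/((2*(2*√(-5*3 - 2)*(-2 + √(-5*3 - 2))/(1 + √(-5*3 - 2)*(-2 + √(-5*3 - 2)))))) = -240*(1 + √(-15 - 2)*(-2 + √(-15 - 2)))/(4*√(-15 - 2)*(-2 + √(-15 - 2))) = -240*(-I*√17*(1 + √(-17)*(-2 + √(-17)))/(68*(-2 + √(-17)))) = -240*(-I*√17*(1 + (I*√17)*(-2 + I*√17))/(68*(-2 + I*√17))) = -240*(-I*√17*(1 + I*√17*(-2 + I*√17))/(68*(-2 + I*√17))) = -(-60)*I*√17*(1 + I*√17*(-2 + I*√17))/(17*(-2 + I*√17)) = 60*I*√17*(1 + I*√17*(-2 + I*√17))/(17*(-2 + I*√17))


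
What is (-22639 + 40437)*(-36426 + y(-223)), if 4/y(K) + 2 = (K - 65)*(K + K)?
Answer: -41636409754808/64223 ≈ -6.4831e+8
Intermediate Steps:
y(K) = 4/(-2 + 2*K*(-65 + K)) (y(K) = 4/(-2 + (K - 65)*(K + K)) = 4/(-2 + (-65 + K)*(2*K)) = 4/(-2 + 2*K*(-65 + K)))
(-22639 + 40437)*(-36426 + y(-223)) = (-22639 + 40437)*(-36426 + 2/(-1 + (-223)² - 65*(-223))) = 17798*(-36426 + 2/(-1 + 49729 + 14495)) = 17798*(-36426 + 2/64223) = 17798*(-2339386996/64223) = -41636409754808/64223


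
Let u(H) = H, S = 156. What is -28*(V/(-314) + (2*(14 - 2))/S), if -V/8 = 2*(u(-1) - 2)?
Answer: -56/2041 ≈ -0.027438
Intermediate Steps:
V = 48 (V = -16*(-1 - 2) = -16*(-3) = -8*(-6) = 48)
-28*(V/(-314) + (2*(14 - 2))/S) = -28*(48/(-314) + (2*(14 - 2))/156) = -28*(48*(-1/314) + (2*12)*(1/156)) = -28*(-24/157 + 24*(1/156)) = -28*(-24/157 + 2/13) = -28*2/2041 = -56/2041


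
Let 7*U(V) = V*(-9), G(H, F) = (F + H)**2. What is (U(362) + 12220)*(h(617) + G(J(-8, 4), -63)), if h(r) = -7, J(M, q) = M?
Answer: 414207588/7 ≈ 5.9172e+7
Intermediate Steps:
U(V) = -9*V/7 (U(V) = (V*(-9))/7 = (-9*V)/7 = -9*V/7)
(U(362) + 12220)*(h(617) + G(J(-8, 4), -63)) = (-9/7*362 + 12220)*(-7 + (-63 - 8)**2) = (-3258/7 + 12220)*(-7 + (-71)**2) = 82282*(-7 + 5041)/7 = (82282/7)*5034 = 414207588/7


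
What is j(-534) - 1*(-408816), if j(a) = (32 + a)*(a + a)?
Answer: 944952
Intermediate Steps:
j(a) = 2*a*(32 + a) (j(a) = (32 + a)*(2*a) = 2*a*(32 + a))
j(-534) - 1*(-408816) = 2*(-534)*(32 - 534) - 1*(-408816) = 2*(-534)*(-502) + 408816 = 536136 + 408816 = 944952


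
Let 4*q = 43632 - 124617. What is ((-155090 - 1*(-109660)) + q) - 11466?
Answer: -308569/4 ≈ -77142.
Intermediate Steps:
q = -80985/4 (q = (43632 - 124617)/4 = (¼)*(-80985) = -80985/4 ≈ -20246.)
((-155090 - 1*(-109660)) + q) - 11466 = ((-155090 - 1*(-109660)) - 80985/4) - 11466 = ((-155090 + 109660) - 80985/4) - 11466 = (-45430 - 80985/4) - 11466 = -262705/4 - 11466 = -308569/4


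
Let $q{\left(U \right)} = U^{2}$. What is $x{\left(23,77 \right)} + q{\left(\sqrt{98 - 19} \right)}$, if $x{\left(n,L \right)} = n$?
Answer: $102$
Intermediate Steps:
$x{\left(23,77 \right)} + q{\left(\sqrt{98 - 19} \right)} = 23 + \left(\sqrt{98 - 19}\right)^{2} = 23 + \left(\sqrt{79}\right)^{2} = 23 + 79 = 102$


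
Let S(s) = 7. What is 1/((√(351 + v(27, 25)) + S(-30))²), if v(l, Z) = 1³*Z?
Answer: 425/106929 - 28*√94/106929 ≈ 0.0014358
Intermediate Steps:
v(l, Z) = Z (v(l, Z) = 1*Z = Z)
1/((√(351 + v(27, 25)) + S(-30))²) = 1/((√(351 + 25) + 7)²) = 1/((√376 + 7)²) = 1/((2*√94 + 7)²) = 1/((7 + 2*√94)²) = (7 + 2*√94)⁻²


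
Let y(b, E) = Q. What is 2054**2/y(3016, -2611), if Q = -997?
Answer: -4218916/997 ≈ -4231.6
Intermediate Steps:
y(b, E) = -997
2054**2/y(3016, -2611) = 2054**2/(-997) = 4218916*(-1/997) = -4218916/997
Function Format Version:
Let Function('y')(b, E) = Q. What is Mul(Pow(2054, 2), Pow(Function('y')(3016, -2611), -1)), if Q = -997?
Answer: Rational(-4218916, 997) ≈ -4231.6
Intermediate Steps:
Function('y')(b, E) = -997
Mul(Pow(2054, 2), Pow(Function('y')(3016, -2611), -1)) = Mul(Pow(2054, 2), Pow(-997, -1)) = Mul(4218916, Rational(-1, 997)) = Rational(-4218916, 997)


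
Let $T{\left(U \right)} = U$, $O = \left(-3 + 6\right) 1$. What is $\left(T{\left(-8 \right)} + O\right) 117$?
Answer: $-585$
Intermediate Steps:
$O = 3$ ($O = 3 \cdot 1 = 3$)
$\left(T{\left(-8 \right)} + O\right) 117 = \left(-8 + 3\right) 117 = \left(-5\right) 117 = -585$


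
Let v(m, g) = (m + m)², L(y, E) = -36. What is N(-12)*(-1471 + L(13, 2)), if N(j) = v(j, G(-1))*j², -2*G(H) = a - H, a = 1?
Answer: -124996608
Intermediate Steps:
G(H) = -½ + H/2 (G(H) = -(1 - H)/2 = -½ + H/2)
v(m, g) = 4*m² (v(m, g) = (2*m)² = 4*m²)
N(j) = 4*j⁴ (N(j) = (4*j²)*j² = 4*j⁴)
N(-12)*(-1471 + L(13, 2)) = (4*(-12)⁴)*(-1471 - 36) = (4*20736)*(-1507) = 82944*(-1507) = -124996608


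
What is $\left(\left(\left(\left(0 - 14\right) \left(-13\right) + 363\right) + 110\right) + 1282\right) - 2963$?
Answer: $-1026$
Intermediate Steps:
$\left(\left(\left(\left(0 - 14\right) \left(-13\right) + 363\right) + 110\right) + 1282\right) - 2963 = \left(\left(\left(\left(-14\right) \left(-13\right) + 363\right) + 110\right) + 1282\right) - 2963 = \left(\left(\left(182 + 363\right) + 110\right) + 1282\right) - 2963 = \left(\left(545 + 110\right) + 1282\right) - 2963 = \left(655 + 1282\right) - 2963 = 1937 - 2963 = -1026$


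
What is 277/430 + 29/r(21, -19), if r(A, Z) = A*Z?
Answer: 98053/171570 ≈ 0.57150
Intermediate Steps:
277/430 + 29/r(21, -19) = 277/430 + 29/((21*(-19))) = 277*(1/430) + 29/(-399) = 277/430 + 29*(-1/399) = 277/430 - 29/399 = 98053/171570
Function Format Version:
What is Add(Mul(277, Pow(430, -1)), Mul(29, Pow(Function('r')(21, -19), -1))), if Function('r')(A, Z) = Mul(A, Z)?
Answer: Rational(98053, 171570) ≈ 0.57150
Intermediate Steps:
Add(Mul(277, Pow(430, -1)), Mul(29, Pow(Function('r')(21, -19), -1))) = Add(Mul(277, Pow(430, -1)), Mul(29, Pow(Mul(21, -19), -1))) = Add(Mul(277, Rational(1, 430)), Mul(29, Pow(-399, -1))) = Add(Rational(277, 430), Mul(29, Rational(-1, 399))) = Add(Rational(277, 430), Rational(-29, 399)) = Rational(98053, 171570)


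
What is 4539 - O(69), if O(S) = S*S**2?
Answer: -323970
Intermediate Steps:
O(S) = S**3
4539 - O(69) = 4539 - 1*69**3 = 4539 - 1*328509 = 4539 - 328509 = -323970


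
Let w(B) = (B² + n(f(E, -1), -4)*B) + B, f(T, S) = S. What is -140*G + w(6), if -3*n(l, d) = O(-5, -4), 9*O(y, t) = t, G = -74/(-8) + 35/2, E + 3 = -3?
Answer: -33319/9 ≈ -3702.1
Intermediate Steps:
E = -6 (E = -3 - 3 = -6)
G = 107/4 (G = -74*(-⅛) + 35*(½) = 37/4 + 35/2 = 107/4 ≈ 26.750)
O(y, t) = t/9
n(l, d) = 4/27 (n(l, d) = -(-4)/27 = -⅓*(-4/9) = 4/27)
w(B) = B² + 31*B/27 (w(B) = (B² + 4*B/27) + B = B² + 31*B/27)
-140*G + w(6) = -140*107/4 + (1/27)*6*(31 + 27*6) = -3745 + (1/27)*6*(31 + 162) = -3745 + (1/27)*6*193 = -3745 + 386/9 = -33319/9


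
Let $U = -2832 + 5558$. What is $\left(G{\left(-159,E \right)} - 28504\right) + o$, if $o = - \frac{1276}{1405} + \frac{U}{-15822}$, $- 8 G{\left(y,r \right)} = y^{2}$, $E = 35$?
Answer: $- \frac{2815658671523}{88919640} \approx -31665.0$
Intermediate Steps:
$U = 2726$
$G{\left(y,r \right)} = - \frac{y^{2}}{8}$
$o = - \frac{12009451}{11114955}$ ($o = - \frac{1276}{1405} + \frac{2726}{-15822} = \left(-1276\right) \frac{1}{1405} + 2726 \left(- \frac{1}{15822}\right) = - \frac{1276}{1405} - \frac{1363}{7911} = - \frac{12009451}{11114955} \approx -1.0805$)
$\left(G{\left(-159,E \right)} - 28504\right) + o = \left(- \frac{\left(-159\right)^{2}}{8} - 28504\right) - \frac{12009451}{11114955} = \left(\left(- \frac{1}{8}\right) 25281 - 28504\right) - \frac{12009451}{11114955} = \left(- \frac{25281}{8} - 28504\right) - \frac{12009451}{11114955} = - \frac{253313}{8} - \frac{12009451}{11114955} = - \frac{2815658671523}{88919640}$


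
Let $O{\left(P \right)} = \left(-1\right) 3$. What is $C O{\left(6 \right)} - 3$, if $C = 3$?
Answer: $-12$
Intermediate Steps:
$O{\left(P \right)} = -3$
$C O{\left(6 \right)} - 3 = 3 \left(-3\right) - 3 = -9 - 3 = -12$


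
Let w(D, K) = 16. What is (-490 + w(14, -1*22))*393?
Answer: -186282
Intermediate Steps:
(-490 + w(14, -1*22))*393 = (-490 + 16)*393 = -474*393 = -186282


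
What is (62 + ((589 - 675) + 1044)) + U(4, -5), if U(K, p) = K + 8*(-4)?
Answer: 992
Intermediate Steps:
U(K, p) = -32 + K (U(K, p) = K - 32 = -32 + K)
(62 + ((589 - 675) + 1044)) + U(4, -5) = (62 + ((589 - 675) + 1044)) + (-32 + 4) = (62 + (-86 + 1044)) - 28 = (62 + 958) - 28 = 1020 - 28 = 992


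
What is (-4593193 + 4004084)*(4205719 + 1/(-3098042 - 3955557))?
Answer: -17476186725579782120/7053599 ≈ -2.4776e+12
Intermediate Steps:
(-4593193 + 4004084)*(4205719 + 1/(-3098042 - 3955557)) = -589109*(4205719 + 1/(-7053599)) = -589109*(4205719 - 1/7053599) = -589109*29665455332680/7053599 = -17476186725579782120/7053599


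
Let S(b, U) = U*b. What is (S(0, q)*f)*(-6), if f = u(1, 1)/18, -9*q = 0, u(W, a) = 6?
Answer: 0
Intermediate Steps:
q = 0 (q = -⅑*0 = 0)
f = ⅓ (f = 6/18 = 6*(1/18) = ⅓ ≈ 0.33333)
(S(0, q)*f)*(-6) = ((0*0)*(⅓))*(-6) = (0*(⅓))*(-6) = 0*(-6) = 0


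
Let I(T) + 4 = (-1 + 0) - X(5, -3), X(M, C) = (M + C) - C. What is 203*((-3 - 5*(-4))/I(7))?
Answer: -3451/10 ≈ -345.10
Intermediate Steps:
X(M, C) = M (X(M, C) = (C + M) - C = M)
I(T) = -10 (I(T) = -4 + ((-1 + 0) - 1*5) = -4 + (-1 - 5) = -4 - 6 = -10)
203*((-3 - 5*(-4))/I(7)) = 203*((-3 - 5*(-4))/(-10)) = 203*((-3 + 20)*(-1/10)) = 203*(17*(-1/10)) = 203*(-17/10) = -3451/10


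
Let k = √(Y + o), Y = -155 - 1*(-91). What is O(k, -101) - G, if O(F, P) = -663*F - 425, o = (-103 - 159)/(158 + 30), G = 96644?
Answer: -97069 - 1989*I*√64202/94 ≈ -97069.0 - 5361.4*I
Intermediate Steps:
o = -131/94 (o = -262/188 = -262*1/188 = -131/94 ≈ -1.3936)
Y = -64 (Y = -155 + 91 = -64)
k = 3*I*√64202/94 (k = √(-64 - 131/94) = √(-6147/94) = 3*I*√64202/94 ≈ 8.0866*I)
O(F, P) = -425 - 663*F
O(k, -101) - G = (-425 - 1989*I*√64202/94) - 1*96644 = (-425 - 1989*I*√64202/94) - 96644 = -97069 - 1989*I*√64202/94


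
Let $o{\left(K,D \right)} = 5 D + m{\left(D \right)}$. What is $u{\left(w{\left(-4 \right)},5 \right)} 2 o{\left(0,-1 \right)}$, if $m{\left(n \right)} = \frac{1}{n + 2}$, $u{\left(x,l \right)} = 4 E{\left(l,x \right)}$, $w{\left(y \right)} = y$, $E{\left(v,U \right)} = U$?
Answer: $128$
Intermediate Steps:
$u{\left(x,l \right)} = 4 x$
$m{\left(n \right)} = \frac{1}{2 + n}$
$o{\left(K,D \right)} = \frac{1}{2 + D} + 5 D$ ($o{\left(K,D \right)} = 5 D + \frac{1}{2 + D} = \frac{1}{2 + D} + 5 D$)
$u{\left(w{\left(-4 \right)},5 \right)} 2 o{\left(0,-1 \right)} = 4 \left(-4\right) 2 \frac{1 + 5 \left(-1\right) \left(2 - 1\right)}{2 - 1} = \left(-16\right) 2 \frac{1 + 5 \left(-1\right) 1}{1} = - 32 \cdot 1 \left(1 - 5\right) = - 32 \cdot 1 \left(-4\right) = \left(-32\right) \left(-4\right) = 128$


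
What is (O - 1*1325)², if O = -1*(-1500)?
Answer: 30625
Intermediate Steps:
O = 1500
(O - 1*1325)² = (1500 - 1*1325)² = (1500 - 1325)² = 175² = 30625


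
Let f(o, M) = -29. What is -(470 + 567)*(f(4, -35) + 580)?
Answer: -571387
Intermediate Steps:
-(470 + 567)*(f(4, -35) + 580) = -(470 + 567)*(-29 + 580) = -1037*551 = -1*571387 = -571387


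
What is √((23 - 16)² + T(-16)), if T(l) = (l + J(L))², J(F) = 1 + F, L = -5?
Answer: √449 ≈ 21.190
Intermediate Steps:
T(l) = (-4 + l)² (T(l) = (l + (1 - 5))² = (l - 4)² = (-4 + l)²)
√((23 - 16)² + T(-16)) = √((23 - 16)² + (-4 - 16)²) = √(7² + (-20)²) = √(49 + 400) = √449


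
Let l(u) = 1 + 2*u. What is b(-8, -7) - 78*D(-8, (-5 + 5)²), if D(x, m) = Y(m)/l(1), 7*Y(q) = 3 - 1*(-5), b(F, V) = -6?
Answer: -250/7 ≈ -35.714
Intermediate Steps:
Y(q) = 8/7 (Y(q) = (3 - 1*(-5))/7 = (3 + 5)/7 = (⅐)*8 = 8/7)
D(x, m) = 8/21 (D(x, m) = 8/(7*(1 + 2*1)) = 8/(7*(1 + 2)) = (8/7)/3 = (8/7)*(⅓) = 8/21)
b(-8, -7) - 78*D(-8, (-5 + 5)²) = -6 - 78*8/21 = -6 - 208/7 = -250/7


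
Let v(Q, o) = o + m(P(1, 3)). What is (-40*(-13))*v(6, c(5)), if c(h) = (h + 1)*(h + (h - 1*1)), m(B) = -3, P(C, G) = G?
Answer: 26520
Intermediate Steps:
c(h) = (1 + h)*(-1 + 2*h) (c(h) = (1 + h)*(h + (h - 1)) = (1 + h)*(h + (-1 + h)) = (1 + h)*(-1 + 2*h))
v(Q, o) = -3 + o (v(Q, o) = o - 3 = -3 + o)
(-40*(-13))*v(6, c(5)) = (-40*(-13))*(-3 + (-1 + 5 + 2*5²)) = 520*(-3 + (-1 + 5 + 2*25)) = 520*(-3 + (-1 + 5 + 50)) = 520*(-3 + 54) = 520*51 = 26520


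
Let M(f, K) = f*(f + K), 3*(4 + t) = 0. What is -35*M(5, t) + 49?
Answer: -126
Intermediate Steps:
t = -4 (t = -4 + (1/3)*0 = -4 + 0 = -4)
M(f, K) = f*(K + f)
-35*M(5, t) + 49 = -175*(-4 + 5) + 49 = -175 + 49 = -126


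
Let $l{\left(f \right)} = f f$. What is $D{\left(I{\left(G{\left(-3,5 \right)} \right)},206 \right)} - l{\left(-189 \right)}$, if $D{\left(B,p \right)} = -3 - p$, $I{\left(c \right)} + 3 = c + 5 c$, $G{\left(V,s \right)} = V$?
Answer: $-35930$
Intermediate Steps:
$l{\left(f \right)} = f^{2}$
$I{\left(c \right)} = -3 + 6 c$ ($I{\left(c \right)} = -3 + \left(c + 5 c\right) = -3 + 6 c$)
$D{\left(I{\left(G{\left(-3,5 \right)} \right)},206 \right)} - l{\left(-189 \right)} = \left(-3 - 206\right) - \left(-189\right)^{2} = \left(-3 - 206\right) - 35721 = -209 - 35721 = -35930$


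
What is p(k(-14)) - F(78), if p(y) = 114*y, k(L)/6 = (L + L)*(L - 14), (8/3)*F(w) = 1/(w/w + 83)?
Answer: 120121343/224 ≈ 5.3626e+5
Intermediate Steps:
F(w) = 1/224 (F(w) = 3/(8*(w/w + 83)) = 3/(8*(1 + 83)) = (3/8)/84 = (3/8)*(1/84) = 1/224)
k(L) = 12*L*(-14 + L) (k(L) = 6*((L + L)*(L - 14)) = 6*((2*L)*(-14 + L)) = 6*(2*L*(-14 + L)) = 12*L*(-14 + L))
p(k(-14)) - F(78) = 114*(12*(-14)*(-14 - 14)) - 1*1/224 = 114*(12*(-14)*(-28)) - 1/224 = 114*4704 - 1/224 = 536256 - 1/224 = 120121343/224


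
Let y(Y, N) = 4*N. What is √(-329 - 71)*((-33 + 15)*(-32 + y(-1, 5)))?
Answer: 4320*I ≈ 4320.0*I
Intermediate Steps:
√(-329 - 71)*((-33 + 15)*(-32 + y(-1, 5))) = √(-329 - 71)*((-33 + 15)*(-32 + 4*5)) = √(-400)*(-18*(-32 + 20)) = (20*I)*(-18*(-12)) = (20*I)*216 = 4320*I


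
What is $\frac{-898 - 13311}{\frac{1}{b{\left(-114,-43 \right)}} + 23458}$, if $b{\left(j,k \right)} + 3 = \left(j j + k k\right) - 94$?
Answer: $- \frac{209554332}{345958585} \approx -0.60572$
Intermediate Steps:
$b{\left(j,k \right)} = -97 + j^{2} + k^{2}$ ($b{\left(j,k \right)} = -3 - \left(94 - j j - k k\right) = -3 - \left(94 - j^{2} - k^{2}\right) = -3 + \left(-94 + j^{2} + k^{2}\right) = -97 + j^{2} + k^{2}$)
$\frac{-898 - 13311}{\frac{1}{b{\left(-114,-43 \right)}} + 23458} = \frac{-898 - 13311}{\frac{1}{-97 + \left(-114\right)^{2} + \left(-43\right)^{2}} + 23458} = - \frac{14209}{\frac{1}{-97 + 12996 + 1849} + 23458} = - \frac{14209}{\frac{1}{14748} + 23458} = - \frac{14209}{\frac{345958585}{14748}} = \left(-14209\right) \frac{14748}{345958585} = - \frac{209554332}{345958585}$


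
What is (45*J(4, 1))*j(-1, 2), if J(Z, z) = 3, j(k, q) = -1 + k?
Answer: -270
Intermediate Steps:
(45*J(4, 1))*j(-1, 2) = (45*3)*(-1 - 1) = 135*(-2) = -270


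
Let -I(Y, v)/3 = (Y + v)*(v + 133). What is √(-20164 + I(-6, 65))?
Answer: I*√55210 ≈ 234.97*I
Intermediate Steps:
I(Y, v) = -3*(133 + v)*(Y + v) (I(Y, v) = -3*(Y + v)*(v + 133) = -3*(Y + v)*(133 + v) = -3*(133 + v)*(Y + v))
√(-20164 + I(-6, 65)) = √(-20164 + (-399*(-6) - 399*65 - 3*65² - 3*(-6)*65)) = √(-20164 + (2394 - 25935 - 3*4225 + 1170)) = √(-20164 + (2394 - 25935 - 12675 + 1170)) = √(-20164 - 35046) = √(-55210) = I*√55210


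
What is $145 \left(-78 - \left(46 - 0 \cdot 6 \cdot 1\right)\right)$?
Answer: $-17980$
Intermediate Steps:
$145 \left(-78 - \left(46 - 0 \cdot 6 \cdot 1\right)\right) = 145 \left(-78 + \left(-46 + 0 \cdot 1\right)\right) = 145 \left(-78 + \left(-46 + 0\right)\right) = 145 \left(-78 - 46\right) = 145 \left(-124\right) = -17980$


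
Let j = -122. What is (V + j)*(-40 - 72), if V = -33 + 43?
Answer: 12544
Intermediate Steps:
V = 10
(V + j)*(-40 - 72) = (10 - 122)*(-40 - 72) = -112*(-112) = 12544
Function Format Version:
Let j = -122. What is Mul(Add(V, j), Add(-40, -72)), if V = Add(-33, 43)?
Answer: 12544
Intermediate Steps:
V = 10
Mul(Add(V, j), Add(-40, -72)) = Mul(Add(10, -122), Add(-40, -72)) = Mul(-112, -112) = 12544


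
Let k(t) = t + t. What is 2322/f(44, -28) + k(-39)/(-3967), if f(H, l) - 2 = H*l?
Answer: -1519239/813235 ≈ -1.8681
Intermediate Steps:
f(H, l) = 2 + H*l
k(t) = 2*t
2322/f(44, -28) + k(-39)/(-3967) = 2322/(2 + 44*(-28)) + (2*(-39))/(-3967) = 2322/(2 - 1232) - 78*(-1/3967) = 2322/(-1230) + 78/3967 = 2322*(-1/1230) + 78/3967 = -387/205 + 78/3967 = -1519239/813235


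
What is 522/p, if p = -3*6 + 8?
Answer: -261/5 ≈ -52.200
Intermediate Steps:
p = -10 (p = -18 + 8 = -10)
522/p = 522/(-10) = 522*(-⅒) = -261/5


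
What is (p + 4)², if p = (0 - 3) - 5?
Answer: 16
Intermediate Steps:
p = -8 (p = -3 - 5 = -8)
(p + 4)² = (-8 + 4)² = (-4)² = 16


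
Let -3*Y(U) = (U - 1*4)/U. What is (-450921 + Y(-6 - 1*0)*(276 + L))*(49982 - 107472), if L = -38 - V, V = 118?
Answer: 77781842870/3 ≈ 2.5927e+10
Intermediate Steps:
Y(U) = -(-4 + U)/(3*U) (Y(U) = -(U - 1*4)/(3*U) = -(U - 4)/(3*U) = -(-4 + U)/(3*U))
L = -156 (L = -38 - 1*118 = -38 - 118 = -156)
(-450921 + Y(-6 - 1*0)*(276 + L))*(49982 - 107472) = (-450921 + ((4 - (-6 - 1*0))/(3*(-6 - 1*0)))*(276 - 156))*(49982 - 107472) = (-450921 + ((4 - (-6 + 0))/(3*(-6 + 0)))*120)*(-57490) = (-450921 + ((⅓)*(4 - 1*(-6))/(-6))*120)*(-57490) = (-450921 + ((⅓)*(-⅙)*(4 + 6))*120)*(-57490) = (-450921 + ((⅓)*(-⅙)*10)*120)*(-57490) = (-450921 - 5/9*120)*(-57490) = (-450921 - 200/3)*(-57490) = -1352963/3*(-57490) = 77781842870/3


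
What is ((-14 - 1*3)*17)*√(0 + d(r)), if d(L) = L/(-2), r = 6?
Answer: -289*I*√3 ≈ -500.56*I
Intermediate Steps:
d(L) = -L/2 (d(L) = L*(-½) = -L/2)
((-14 - 1*3)*17)*√(0 + d(r)) = ((-14 - 1*3)*17)*√(0 - ½*6) = ((-14 - 3)*17)*√(0 - 3) = (-17*17)*√(-3) = -289*I*√3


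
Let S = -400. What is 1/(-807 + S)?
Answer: -1/1207 ≈ -0.00082850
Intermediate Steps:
1/(-807 + S) = 1/(-807 - 400) = 1/(-1207) = -1/1207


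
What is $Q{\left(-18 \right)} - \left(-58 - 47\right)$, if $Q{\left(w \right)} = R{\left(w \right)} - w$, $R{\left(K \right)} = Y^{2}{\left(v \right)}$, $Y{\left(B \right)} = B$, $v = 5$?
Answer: $148$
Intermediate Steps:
$R{\left(K \right)} = 25$ ($R{\left(K \right)} = 5^{2} = 25$)
$Q{\left(w \right)} = 25 - w$
$Q{\left(-18 \right)} - \left(-58 - 47\right) = \left(25 - -18\right) - \left(-58 - 47\right) = \left(25 + 18\right) - \left(-58 - 47\right) = 43 - -105 = 43 + 105 = 148$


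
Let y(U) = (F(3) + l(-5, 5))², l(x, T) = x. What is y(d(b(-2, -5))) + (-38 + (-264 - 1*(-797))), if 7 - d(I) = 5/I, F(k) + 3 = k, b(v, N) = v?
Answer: 520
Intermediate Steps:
F(k) = -3 + k
d(I) = 7 - 5/I
y(U) = 25 (y(U) = ((-3 + 3) - 5)² = (0 - 5)² = (-5)² = 25)
y(d(b(-2, -5))) + (-38 + (-264 - 1*(-797))) = 25 + (-38 + (-264 - 1*(-797))) = 25 + (-38 + (-264 + 797)) = 25 + (-38 + 533) = 25 + 495 = 520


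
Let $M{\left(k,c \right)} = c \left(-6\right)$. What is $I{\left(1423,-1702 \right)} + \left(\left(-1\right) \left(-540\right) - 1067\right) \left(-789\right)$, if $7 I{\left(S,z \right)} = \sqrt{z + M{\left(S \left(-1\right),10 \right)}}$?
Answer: $415803 + \frac{i \sqrt{1762}}{7} \approx 4.158 \cdot 10^{5} + 5.9966 i$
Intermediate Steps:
$M{\left(k,c \right)} = - 6 c$
$I{\left(S,z \right)} = \frac{\sqrt{-60 + z}}{7}$ ($I{\left(S,z \right)} = \frac{\sqrt{z - 60}}{7} = \frac{\sqrt{-60 + z}}{7}$)
$I{\left(1423,-1702 \right)} + \left(\left(-1\right) \left(-540\right) - 1067\right) \left(-789\right) = \frac{\sqrt{-60 - 1702}}{7} + \left(\left(-1\right) \left(-540\right) - 1067\right) \left(-789\right) = \frac{\sqrt{-1762}}{7} + \left(540 - 1067\right) \left(-789\right) = \frac{i \sqrt{1762}}{7} - -415803 = \frac{i \sqrt{1762}}{7} + 415803 = 415803 + \frac{i \sqrt{1762}}{7}$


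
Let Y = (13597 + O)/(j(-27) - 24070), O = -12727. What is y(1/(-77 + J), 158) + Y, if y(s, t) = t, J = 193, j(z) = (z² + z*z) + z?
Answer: 3576092/22639 ≈ 157.96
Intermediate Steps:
j(z) = z + 2*z² (j(z) = (z² + z²) + z = 2*z² + z = z + 2*z²)
Y = -870/22639 (Y = (13597 - 12727)/(-27*(1 + 2*(-27)) - 24070) = 870/(-27*(1 - 54) - 24070) = 870/(-27*(-53) - 24070) = 870/(1431 - 24070) = 870/(-22639) = 870*(-1/22639) = -870/22639 ≈ -0.038429)
y(1/(-77 + J), 158) + Y = 158 - 870/22639 = 3576092/22639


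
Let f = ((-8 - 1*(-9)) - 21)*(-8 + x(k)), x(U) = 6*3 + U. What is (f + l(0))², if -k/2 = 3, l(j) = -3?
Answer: 6889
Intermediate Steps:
k = -6 (k = -2*3 = -6)
x(U) = 18 + U
f = -80 (f = ((-8 - 1*(-9)) - 21)*(-8 + (18 - 6)) = ((-8 + 9) - 21)*(-8 + 12) = (1 - 21)*4 = -20*4 = -80)
(f + l(0))² = (-80 - 3)² = (-83)² = 6889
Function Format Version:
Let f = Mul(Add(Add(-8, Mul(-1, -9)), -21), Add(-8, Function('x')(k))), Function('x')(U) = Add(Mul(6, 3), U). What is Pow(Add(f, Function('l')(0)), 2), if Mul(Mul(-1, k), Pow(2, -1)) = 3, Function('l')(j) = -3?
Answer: 6889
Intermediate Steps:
k = -6 (k = Mul(-2, 3) = -6)
Function('x')(U) = Add(18, U)
f = -80 (f = Mul(Add(Add(-8, Mul(-1, -9)), -21), Add(-8, Add(18, -6))) = Mul(Add(Add(-8, 9), -21), Add(-8, 12)) = Mul(Add(1, -21), 4) = Mul(-20, 4) = -80)
Pow(Add(f, Function('l')(0)), 2) = Pow(Add(-80, -3), 2) = Pow(-83, 2) = 6889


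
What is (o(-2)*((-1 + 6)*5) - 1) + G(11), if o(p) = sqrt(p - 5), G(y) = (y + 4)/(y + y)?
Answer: -7/22 + 25*I*sqrt(7) ≈ -0.31818 + 66.144*I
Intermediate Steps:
G(y) = (4 + y)/(2*y) (G(y) = (4 + y)/((2*y)) = (4 + y)*(1/(2*y)) = (4 + y)/(2*y))
o(p) = sqrt(-5 + p)
(o(-2)*((-1 + 6)*5) - 1) + G(11) = (sqrt(-5 - 2)*((-1 + 6)*5) - 1) + (1/2)*(4 + 11)/11 = (sqrt(-7)*(5*5) - 1) + (1/2)*(1/11)*15 = ((I*sqrt(7))*25 - 1) + 15/22 = (25*I*sqrt(7) - 1) + 15/22 = (-1 + 25*I*sqrt(7)) + 15/22 = -7/22 + 25*I*sqrt(7)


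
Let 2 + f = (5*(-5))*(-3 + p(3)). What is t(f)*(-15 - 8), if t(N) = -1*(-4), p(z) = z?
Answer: -92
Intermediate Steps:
f = -2 (f = -2 + (5*(-5))*(-3 + 3) = -2 - 25*0 = -2 + 0 = -2)
t(N) = 4
t(f)*(-15 - 8) = 4*(-15 - 8) = 4*(-23) = -92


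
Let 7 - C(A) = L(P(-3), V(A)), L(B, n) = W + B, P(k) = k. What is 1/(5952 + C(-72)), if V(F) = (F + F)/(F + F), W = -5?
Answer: 1/5967 ≈ 0.00016759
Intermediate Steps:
V(F) = 1 (V(F) = (2*F)/((2*F)) = (2*F)*(1/(2*F)) = 1)
L(B, n) = -5 + B
C(A) = 15 (C(A) = 7 - (-5 - 3) = 7 - 1*(-8) = 7 + 8 = 15)
1/(5952 + C(-72)) = 1/(5952 + 15) = 1/5967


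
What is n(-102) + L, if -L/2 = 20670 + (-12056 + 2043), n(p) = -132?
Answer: -21446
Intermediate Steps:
L = -21314 (L = -2*(20670 + (-12056 + 2043)) = -2*(20670 - 10013) = -2*10657 = -21314)
n(-102) + L = -132 - 21314 = -21446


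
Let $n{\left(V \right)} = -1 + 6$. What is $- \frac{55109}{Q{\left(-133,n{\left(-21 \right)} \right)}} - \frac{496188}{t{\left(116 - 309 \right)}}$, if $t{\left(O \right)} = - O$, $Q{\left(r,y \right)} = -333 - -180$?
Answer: $- \frac{65280727}{29529} \approx -2210.7$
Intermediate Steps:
$n{\left(V \right)} = 5$
$Q{\left(r,y \right)} = -153$ ($Q{\left(r,y \right)} = -333 + 180 = -153$)
$- \frac{55109}{Q{\left(-133,n{\left(-21 \right)} \right)}} - \frac{496188}{t{\left(116 - 309 \right)}} = - \frac{55109}{-153} - \frac{496188}{\left(-1\right) \left(116 - 309\right)} = \left(-55109\right) \left(- \frac{1}{153}\right) - \frac{496188}{\left(-1\right) \left(116 - 309\right)} = \frac{55109}{153} - \frac{496188}{\left(-1\right) \left(-193\right)} = \frac{55109}{153} - \frac{496188}{193} = - \frac{65280727}{29529}$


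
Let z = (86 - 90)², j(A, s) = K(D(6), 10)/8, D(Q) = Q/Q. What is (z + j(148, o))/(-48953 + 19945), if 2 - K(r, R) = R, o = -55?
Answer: -15/29008 ≈ -0.00051710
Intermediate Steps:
D(Q) = 1
K(r, R) = 2 - R
j(A, s) = -1 (j(A, s) = (2 - 1*10)/8 = (2 - 10)*(⅛) = -8*⅛ = -1)
z = 16 (z = (-4)² = 16)
(z + j(148, o))/(-48953 + 19945) = (16 - 1)/(-48953 + 19945) = 15/(-29008) = 15*(-1/29008) = -15/29008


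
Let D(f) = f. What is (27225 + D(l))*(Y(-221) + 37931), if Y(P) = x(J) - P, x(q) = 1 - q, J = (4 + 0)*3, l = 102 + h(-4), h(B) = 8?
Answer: 1042584235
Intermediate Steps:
l = 110 (l = 102 + 8 = 110)
J = 12 (J = 4*3 = 12)
Y(P) = -11 - P (Y(P) = (1 - 1*12) - P = (1 - 12) - P = -11 - P)
(27225 + D(l))*(Y(-221) + 37931) = (27225 + 110)*((-11 - 1*(-221)) + 37931) = 27335*((-11 + 221) + 37931) = 27335*(210 + 37931) = 27335*38141 = 1042584235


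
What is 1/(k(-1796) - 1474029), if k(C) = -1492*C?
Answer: 1/1205603 ≈ 8.2946e-7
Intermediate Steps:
1/(k(-1796) - 1474029) = 1/(-1492*(-1796) - 1474029) = 1/(2679632 - 1474029) = 1/1205603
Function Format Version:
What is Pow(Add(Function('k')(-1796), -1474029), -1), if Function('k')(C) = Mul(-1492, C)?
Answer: Rational(1, 1205603) ≈ 8.2946e-7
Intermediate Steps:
Pow(Add(Function('k')(-1796), -1474029), -1) = Pow(Add(Mul(-1492, -1796), -1474029), -1) = Pow(Add(2679632, -1474029), -1) = Pow(1205603, -1) = Rational(1, 1205603)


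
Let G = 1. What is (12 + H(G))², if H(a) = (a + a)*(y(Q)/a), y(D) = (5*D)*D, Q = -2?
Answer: 2704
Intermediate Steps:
y(D) = 5*D²
H(a) = 40 (H(a) = (a + a)*((5*(-2)²)/a) = (2*a)*((5*4)/a) = (2*a)*(20/a) = 40)
(12 + H(G))² = (12 + 40)² = 52² = 2704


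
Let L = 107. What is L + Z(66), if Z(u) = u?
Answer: 173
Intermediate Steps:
L + Z(66) = 107 + 66 = 173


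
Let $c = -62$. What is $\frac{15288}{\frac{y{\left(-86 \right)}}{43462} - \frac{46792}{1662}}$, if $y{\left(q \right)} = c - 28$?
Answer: $- \frac{39439678824}{72636553} \approx -542.97$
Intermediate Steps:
$y{\left(q \right)} = -90$ ($y{\left(q \right)} = -62 - 28 = -90$)
$\frac{15288}{\frac{y{\left(-86 \right)}}{43462} - \frac{46792}{1662}} = \frac{15288}{- \frac{90}{43462} - \frac{46792}{1662}} = \frac{15288}{\left(-90\right) \frac{1}{43462} - \frac{23396}{831}} = \frac{15288}{- \frac{45}{21731} - \frac{23396}{831}} = \frac{15288}{- \frac{508455871}{18058461}} = 15288 \left(- \frac{18058461}{508455871}\right) = - \frac{39439678824}{72636553}$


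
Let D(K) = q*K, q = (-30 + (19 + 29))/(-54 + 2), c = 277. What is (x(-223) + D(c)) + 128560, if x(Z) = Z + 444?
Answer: 3345813/26 ≈ 1.2869e+5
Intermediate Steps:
q = -9/26 (q = (-30 + 48)/(-52) = 18*(-1/52) = -9/26 ≈ -0.34615)
x(Z) = 444 + Z
D(K) = -9*K/26
(x(-223) + D(c)) + 128560 = ((444 - 223) - 9/26*277) + 128560 = (221 - 2493/26) + 128560 = 3253/26 + 128560 = 3345813/26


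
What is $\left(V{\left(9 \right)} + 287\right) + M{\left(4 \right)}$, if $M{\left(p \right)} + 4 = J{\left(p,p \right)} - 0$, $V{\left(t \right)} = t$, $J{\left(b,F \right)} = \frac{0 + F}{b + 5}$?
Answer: $\frac{2632}{9} \approx 292.44$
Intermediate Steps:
$J{\left(b,F \right)} = \frac{F}{5 + b}$
$M{\left(p \right)} = -4 + \frac{p}{5 + p}$ ($M{\left(p \right)} = -4 + \left(\frac{p}{5 + p} - 0\right) = -4 + \left(\frac{p}{5 + p} + 0\right) = -4 + \frac{p}{5 + p}$)
$\left(V{\left(9 \right)} + 287\right) + M{\left(4 \right)} = \left(9 + 287\right) + \frac{-20 - 12}{5 + 4} = 296 + \frac{-20 - 12}{9} = 296 + \frac{1}{9} \left(-32\right) = 296 - \frac{32}{9} = \frac{2632}{9}$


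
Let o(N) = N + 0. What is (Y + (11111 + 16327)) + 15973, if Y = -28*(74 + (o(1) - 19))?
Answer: 41843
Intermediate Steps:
o(N) = N
Y = -1568 (Y = -28*(74 + (1 - 19)) = -28*(74 - 18) = -28*56 = -1568)
(Y + (11111 + 16327)) + 15973 = (-1568 + (11111 + 16327)) + 15973 = (-1568 + 27438) + 15973 = 25870 + 15973 = 41843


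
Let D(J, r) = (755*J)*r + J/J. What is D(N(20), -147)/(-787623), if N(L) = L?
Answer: 2219699/787623 ≈ 2.8182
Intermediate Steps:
D(J, r) = 1 + 755*J*r (D(J, r) = 755*J*r + 1 = 1 + 755*J*r)
D(N(20), -147)/(-787623) = (1 + 755*20*(-147))/(-787623) = (1 - 2219700)*(-1/787623) = -2219699*(-1/787623) = 2219699/787623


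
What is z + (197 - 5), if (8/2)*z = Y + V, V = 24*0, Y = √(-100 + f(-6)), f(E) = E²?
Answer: 192 + 2*I ≈ 192.0 + 2.0*I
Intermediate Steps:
Y = 8*I (Y = √(-100 + (-6)²) = √(-100 + 36) = √(-64) = 8*I ≈ 8.0*I)
V = 0
z = 2*I (z = (8*I + 0)/4 = (8*I)/4 = 2*I ≈ 2.0*I)
z + (197 - 5) = 2*I + (197 - 5) = 2*I + 192 = 192 + 2*I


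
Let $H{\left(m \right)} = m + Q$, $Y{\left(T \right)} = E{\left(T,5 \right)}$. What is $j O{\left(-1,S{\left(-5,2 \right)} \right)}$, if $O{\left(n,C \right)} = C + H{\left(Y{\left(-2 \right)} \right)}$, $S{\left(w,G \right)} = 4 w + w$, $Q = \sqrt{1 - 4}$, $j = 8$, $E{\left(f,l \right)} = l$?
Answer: $-160 + 8 i \sqrt{3} \approx -160.0 + 13.856 i$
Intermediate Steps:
$Y{\left(T \right)} = 5$
$Q = i \sqrt{3}$ ($Q = \sqrt{-3} = i \sqrt{3} \approx 1.732 i$)
$H{\left(m \right)} = m + i \sqrt{3}$
$S{\left(w,G \right)} = 5 w$
$O{\left(n,C \right)} = 5 + C + i \sqrt{3}$ ($O{\left(n,C \right)} = C + \left(5 + i \sqrt{3}\right) = 5 + C + i \sqrt{3}$)
$j O{\left(-1,S{\left(-5,2 \right)} \right)} = 8 \left(5 + 5 \left(-5\right) + i \sqrt{3}\right) = 8 \left(5 - 25 + i \sqrt{3}\right) = 8 \left(-20 + i \sqrt{3}\right) = -160 + 8 i \sqrt{3}$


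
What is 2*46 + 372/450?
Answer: 6962/75 ≈ 92.827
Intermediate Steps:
2*46 + 372/450 = 92 + 372*(1/450) = 92 + 62/75 = 6962/75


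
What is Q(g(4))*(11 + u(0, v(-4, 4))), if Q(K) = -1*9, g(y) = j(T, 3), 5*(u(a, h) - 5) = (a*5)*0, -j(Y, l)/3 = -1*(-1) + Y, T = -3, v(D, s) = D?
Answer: -144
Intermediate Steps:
j(Y, l) = -3 - 3*Y (j(Y, l) = -3*(-1*(-1) + Y) = -3*(1 + Y) = -3 - 3*Y)
u(a, h) = 5 (u(a, h) = 5 + ((a*5)*0)/5 = 5 + ((5*a)*0)/5 = 5 + (1/5)*0 = 5 + 0 = 5)
g(y) = 6 (g(y) = -3 - 3*(-3) = -3 + 9 = 6)
Q(K) = -9
Q(g(4))*(11 + u(0, v(-4, 4))) = -9*(11 + 5) = -9*16 = -144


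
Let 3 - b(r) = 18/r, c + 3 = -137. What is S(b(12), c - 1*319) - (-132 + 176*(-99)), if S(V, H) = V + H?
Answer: 34197/2 ≈ 17099.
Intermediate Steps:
c = -140 (c = -3 - 137 = -140)
b(r) = 3 - 18/r
S(V, H) = H + V
S(b(12), c - 1*319) - (-132 + 176*(-99)) = ((-140 - 1*319) + (3 - 18/12)) - (-132 + 176*(-99)) = ((-140 - 319) + (3 - 18*1/12)) - (-132 - 17424) = (-459 + (3 - 3/2)) - 1*(-17556) = (-459 + 3/2) + 17556 = -915/2 + 17556 = 34197/2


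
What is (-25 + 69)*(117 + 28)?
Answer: 6380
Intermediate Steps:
(-25 + 69)*(117 + 28) = 44*145 = 6380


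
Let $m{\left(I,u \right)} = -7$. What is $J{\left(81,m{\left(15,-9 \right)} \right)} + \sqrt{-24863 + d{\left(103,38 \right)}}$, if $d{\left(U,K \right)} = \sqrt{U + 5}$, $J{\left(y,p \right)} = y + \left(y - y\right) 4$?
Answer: $81 + \sqrt{-24863 + 6 \sqrt{3}} \approx 81.0 + 157.65 i$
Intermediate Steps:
$J{\left(y,p \right)} = y$ ($J{\left(y,p \right)} = y + 0 \cdot 4 = y + 0 = y$)
$d{\left(U,K \right)} = \sqrt{5 + U}$
$J{\left(81,m{\left(15,-9 \right)} \right)} + \sqrt{-24863 + d{\left(103,38 \right)}} = 81 + \sqrt{-24863 + \sqrt{5 + 103}} = 81 + \sqrt{-24863 + \sqrt{108}} = 81 + \sqrt{-24863 + 6 \sqrt{3}}$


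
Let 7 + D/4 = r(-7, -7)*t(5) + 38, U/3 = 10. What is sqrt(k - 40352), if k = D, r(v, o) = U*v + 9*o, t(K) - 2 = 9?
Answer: 4*I*sqrt(3265) ≈ 228.56*I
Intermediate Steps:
U = 30 (U = 3*10 = 30)
t(K) = 11 (t(K) = 2 + 9 = 11)
r(v, o) = 9*o + 30*v (r(v, o) = 30*v + 9*o = 9*o + 30*v)
D = -11888 (D = -28 + 4*((9*(-7) + 30*(-7))*11 + 38) = -28 + 4*((-63 - 210)*11 + 38) = -28 + 4*(-273*11 + 38) = -28 + 4*(-3003 + 38) = -28 + 4*(-2965) = -28 - 11860 = -11888)
k = -11888
sqrt(k - 40352) = sqrt(-11888 - 40352) = sqrt(-52240) = 4*I*sqrt(3265)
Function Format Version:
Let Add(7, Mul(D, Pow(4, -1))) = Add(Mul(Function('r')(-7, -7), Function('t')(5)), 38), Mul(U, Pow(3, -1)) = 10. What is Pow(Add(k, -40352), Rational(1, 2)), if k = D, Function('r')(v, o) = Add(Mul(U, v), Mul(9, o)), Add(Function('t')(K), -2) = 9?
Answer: Mul(4, I, Pow(3265, Rational(1, 2))) ≈ Mul(228.56, I)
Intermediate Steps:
U = 30 (U = Mul(3, 10) = 30)
Function('t')(K) = 11 (Function('t')(K) = Add(2, 9) = 11)
Function('r')(v, o) = Add(Mul(9, o), Mul(30, v)) (Function('r')(v, o) = Add(Mul(30, v), Mul(9, o)) = Add(Mul(9, o), Mul(30, v)))
D = -11888 (D = Add(-28, Mul(4, Add(Mul(Add(Mul(9, -7), Mul(30, -7)), 11), 38))) = Add(-28, Mul(4, Add(Mul(Add(-63, -210), 11), 38))) = Add(-28, Mul(4, Add(Mul(-273, 11), 38))) = Add(-28, Mul(4, Add(-3003, 38))) = Add(-28, Mul(4, -2965)) = Add(-28, -11860) = -11888)
k = -11888
Pow(Add(k, -40352), Rational(1, 2)) = Pow(Add(-11888, -40352), Rational(1, 2)) = Pow(-52240, Rational(1, 2)) = Mul(4, I, Pow(3265, Rational(1, 2)))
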